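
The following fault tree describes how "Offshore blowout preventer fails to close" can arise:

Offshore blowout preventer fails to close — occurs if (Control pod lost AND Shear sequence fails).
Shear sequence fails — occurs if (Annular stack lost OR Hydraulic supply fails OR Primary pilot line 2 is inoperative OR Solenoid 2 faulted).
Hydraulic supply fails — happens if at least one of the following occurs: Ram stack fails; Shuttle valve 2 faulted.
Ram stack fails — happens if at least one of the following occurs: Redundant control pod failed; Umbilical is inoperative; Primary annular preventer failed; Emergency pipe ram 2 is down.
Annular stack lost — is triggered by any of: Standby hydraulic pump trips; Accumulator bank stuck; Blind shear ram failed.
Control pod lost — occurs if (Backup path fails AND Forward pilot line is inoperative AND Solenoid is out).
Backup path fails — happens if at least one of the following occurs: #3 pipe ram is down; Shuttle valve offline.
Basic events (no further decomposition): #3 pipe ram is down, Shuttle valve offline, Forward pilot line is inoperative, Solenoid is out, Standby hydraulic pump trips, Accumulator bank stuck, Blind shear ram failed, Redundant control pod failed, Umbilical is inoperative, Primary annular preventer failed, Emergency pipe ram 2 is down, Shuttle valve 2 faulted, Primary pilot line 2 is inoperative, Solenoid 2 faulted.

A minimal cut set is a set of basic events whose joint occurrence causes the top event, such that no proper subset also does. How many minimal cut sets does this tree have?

Backup path fails [OR]: union of children's cut sets → 2 cut set(s).
Control pod lost [AND]: one cut set from each child combined → 2 × 1 × 1 = 2 cut set(s).
Annular stack lost [OR]: union of children's cut sets → 3 cut set(s).
Ram stack fails [OR]: union of children's cut sets → 4 cut set(s).
Hydraulic supply fails [OR]: union of children's cut sets → 5 cut set(s).
Shear sequence fails [OR]: union of children's cut sets → 10 cut set(s).
Offshore blowout preventer fails to close [AND]: one cut set from each child combined → 2 × 10 = 20 cut set(s).

20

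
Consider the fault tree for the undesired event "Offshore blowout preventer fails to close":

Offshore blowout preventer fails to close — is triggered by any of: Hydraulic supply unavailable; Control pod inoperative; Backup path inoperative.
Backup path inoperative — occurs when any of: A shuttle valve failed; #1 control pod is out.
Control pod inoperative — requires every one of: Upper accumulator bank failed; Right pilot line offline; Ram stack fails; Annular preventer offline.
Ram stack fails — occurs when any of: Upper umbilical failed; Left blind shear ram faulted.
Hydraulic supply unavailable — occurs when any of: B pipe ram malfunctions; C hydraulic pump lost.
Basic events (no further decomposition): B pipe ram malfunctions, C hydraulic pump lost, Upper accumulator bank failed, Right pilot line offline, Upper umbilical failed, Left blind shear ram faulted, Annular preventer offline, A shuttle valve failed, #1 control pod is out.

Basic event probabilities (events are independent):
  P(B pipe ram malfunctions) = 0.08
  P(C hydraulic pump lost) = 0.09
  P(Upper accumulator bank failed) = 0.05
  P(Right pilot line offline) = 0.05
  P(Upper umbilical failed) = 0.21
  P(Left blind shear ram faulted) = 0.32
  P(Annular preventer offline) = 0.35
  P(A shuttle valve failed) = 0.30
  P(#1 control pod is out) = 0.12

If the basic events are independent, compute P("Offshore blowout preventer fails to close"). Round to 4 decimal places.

0.4845

P(Hydraulic supply unavailable) [OR] = 1 − (1−0.08) × (1−0.09) = 0.162800
P(Ram stack fails) [OR] = 1 − (1−0.21) × (1−0.32) = 0.462800
P(Control pod inoperative) [AND] = 0.05 × 0.05 × 0.462800 × 0.35 = 0.000405
P(Backup path inoperative) [OR] = 1 − (1−0.30) × (1−0.12) = 0.384000
P(Offshore blowout preventer fails to close) [OR] = 1 − (1−0.162800) × (1−0.000405) × (1−0.384000) = 0.484494
Rounded to 4 decimal places: P(Offshore blowout preventer fails to close) ≈ 0.4845.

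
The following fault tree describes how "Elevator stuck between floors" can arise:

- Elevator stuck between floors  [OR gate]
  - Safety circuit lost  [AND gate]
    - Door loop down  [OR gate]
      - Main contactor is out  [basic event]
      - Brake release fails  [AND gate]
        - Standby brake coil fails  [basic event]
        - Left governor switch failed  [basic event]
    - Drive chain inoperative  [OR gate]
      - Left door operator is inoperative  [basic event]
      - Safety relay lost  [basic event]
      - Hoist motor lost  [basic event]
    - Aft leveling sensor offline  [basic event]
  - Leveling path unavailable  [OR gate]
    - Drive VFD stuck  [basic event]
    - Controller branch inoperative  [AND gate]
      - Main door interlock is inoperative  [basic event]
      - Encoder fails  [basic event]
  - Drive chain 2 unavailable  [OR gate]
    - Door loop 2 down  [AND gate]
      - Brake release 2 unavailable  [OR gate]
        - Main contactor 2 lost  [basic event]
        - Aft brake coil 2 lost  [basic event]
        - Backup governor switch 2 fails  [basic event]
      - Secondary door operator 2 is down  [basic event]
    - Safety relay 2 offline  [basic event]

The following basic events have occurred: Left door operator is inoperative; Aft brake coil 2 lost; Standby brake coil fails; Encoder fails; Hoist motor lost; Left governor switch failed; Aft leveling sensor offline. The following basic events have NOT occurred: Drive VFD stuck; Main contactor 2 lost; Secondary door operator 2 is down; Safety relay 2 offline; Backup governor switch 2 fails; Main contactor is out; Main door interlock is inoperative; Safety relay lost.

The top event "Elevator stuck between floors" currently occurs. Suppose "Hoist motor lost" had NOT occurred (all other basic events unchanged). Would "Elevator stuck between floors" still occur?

Counterfactual: set "Hoist motor lost" to not occurred.
Brake release fails [AND]: Standby brake coil fails=occurs, Left governor switch failed=occurs → all inputs occur → occurs.
Door loop down [OR]: Main contactor is out=not, Brake release fails=occurs → at least one input occurs → occurs.
Drive chain inoperative [OR]: Left door operator is inoperative=occurs, Safety relay lost=not, Hoist motor lost=not → at least one input occurs → occurs.
Safety circuit lost [AND]: Door loop down=occurs, Drive chain inoperative=occurs, Aft leveling sensor offline=occurs → all inputs occur → occurs.
Controller branch inoperative [AND]: Main door interlock is inoperative=not, Encoder fails=occurs → not all inputs occur → does not occur.
Leveling path unavailable [OR]: Drive VFD stuck=not, Controller branch inoperative=not → no input occurs → does not occur.
Brake release 2 unavailable [OR]: Main contactor 2 lost=not, Aft brake coil 2 lost=occurs, Backup governor switch 2 fails=not → at least one input occurs → occurs.
Door loop 2 down [AND]: Brake release 2 unavailable=occurs, Secondary door operator 2 is down=not → not all inputs occur → does not occur.
Drive chain 2 unavailable [OR]: Door loop 2 down=not, Safety relay 2 offline=not → no input occurs → does not occur.
Elevator stuck between floors [OR]: Safety circuit lost=occurs, Leveling path unavailable=not, Drive chain 2 unavailable=not → at least one input occurs → occurs.

Yes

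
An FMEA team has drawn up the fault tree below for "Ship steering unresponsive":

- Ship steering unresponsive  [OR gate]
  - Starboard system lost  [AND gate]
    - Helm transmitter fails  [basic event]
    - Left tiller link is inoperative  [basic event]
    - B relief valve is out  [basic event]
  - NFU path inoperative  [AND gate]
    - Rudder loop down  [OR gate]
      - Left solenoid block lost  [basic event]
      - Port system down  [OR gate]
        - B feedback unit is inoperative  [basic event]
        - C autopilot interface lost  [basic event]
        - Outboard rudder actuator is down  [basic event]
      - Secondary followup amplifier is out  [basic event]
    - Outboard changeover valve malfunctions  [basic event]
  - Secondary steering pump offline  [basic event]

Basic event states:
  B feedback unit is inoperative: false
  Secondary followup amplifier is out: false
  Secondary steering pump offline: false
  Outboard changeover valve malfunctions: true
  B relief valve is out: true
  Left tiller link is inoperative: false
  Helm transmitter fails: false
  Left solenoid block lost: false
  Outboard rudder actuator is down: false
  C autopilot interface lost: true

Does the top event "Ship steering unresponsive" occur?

Starboard system lost [AND]: Helm transmitter fails=not, Left tiller link is inoperative=not, B relief valve is out=occurs → not all inputs occur → does not occur.
Port system down [OR]: B feedback unit is inoperative=not, C autopilot interface lost=occurs, Outboard rudder actuator is down=not → at least one input occurs → occurs.
Rudder loop down [OR]: Left solenoid block lost=not, Port system down=occurs, Secondary followup amplifier is out=not → at least one input occurs → occurs.
NFU path inoperative [AND]: Rudder loop down=occurs, Outboard changeover valve malfunctions=occurs → all inputs occur → occurs.
Ship steering unresponsive [OR]: Starboard system lost=not, NFU path inoperative=occurs, Secondary steering pump offline=not → at least one input occurs → occurs.

Yes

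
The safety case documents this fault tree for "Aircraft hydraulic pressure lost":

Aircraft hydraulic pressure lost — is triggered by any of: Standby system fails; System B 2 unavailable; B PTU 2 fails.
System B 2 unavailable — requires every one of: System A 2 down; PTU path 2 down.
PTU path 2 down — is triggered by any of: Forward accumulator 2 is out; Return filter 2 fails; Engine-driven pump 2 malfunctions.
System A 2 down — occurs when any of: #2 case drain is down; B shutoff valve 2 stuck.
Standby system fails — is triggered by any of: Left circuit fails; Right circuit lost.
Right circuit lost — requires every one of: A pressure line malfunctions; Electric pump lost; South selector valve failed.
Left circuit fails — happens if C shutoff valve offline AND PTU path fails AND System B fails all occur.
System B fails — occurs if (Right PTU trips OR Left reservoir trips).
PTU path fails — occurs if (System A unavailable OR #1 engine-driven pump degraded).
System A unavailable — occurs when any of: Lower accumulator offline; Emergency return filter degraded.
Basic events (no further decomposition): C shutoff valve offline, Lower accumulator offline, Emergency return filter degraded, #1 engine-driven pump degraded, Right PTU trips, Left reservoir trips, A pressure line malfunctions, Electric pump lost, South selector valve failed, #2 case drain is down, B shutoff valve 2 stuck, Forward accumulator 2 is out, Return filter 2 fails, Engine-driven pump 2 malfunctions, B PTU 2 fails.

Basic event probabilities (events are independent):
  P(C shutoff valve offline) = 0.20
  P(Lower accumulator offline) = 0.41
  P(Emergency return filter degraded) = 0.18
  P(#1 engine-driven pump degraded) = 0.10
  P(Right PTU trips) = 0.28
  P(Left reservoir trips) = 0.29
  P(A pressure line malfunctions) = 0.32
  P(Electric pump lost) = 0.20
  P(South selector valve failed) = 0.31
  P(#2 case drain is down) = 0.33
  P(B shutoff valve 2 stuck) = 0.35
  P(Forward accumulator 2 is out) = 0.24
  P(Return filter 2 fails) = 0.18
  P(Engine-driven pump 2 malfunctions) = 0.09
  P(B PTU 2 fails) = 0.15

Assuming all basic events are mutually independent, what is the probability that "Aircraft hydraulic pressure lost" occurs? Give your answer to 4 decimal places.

0.4052

P(System A unavailable) [OR] = 1 − (1−0.41) × (1−0.18) = 0.516200
P(PTU path fails) [OR] = 1 − (1−0.516200) × (1−0.10) = 0.564580
P(System B fails) [OR] = 1 − (1−0.28) × (1−0.29) = 0.488800
P(Left circuit fails) [AND] = 0.20 × 0.564580 × 0.488800 = 0.055193
P(Right circuit lost) [AND] = 0.32 × 0.20 × 0.31 = 0.019840
P(Standby system fails) [OR] = 1 − (1−0.055193) × (1−0.019840) = 0.073938
P(System A 2 down) [OR] = 1 − (1−0.33) × (1−0.35) = 0.564500
P(PTU path 2 down) [OR] = 1 − (1−0.24) × (1−0.18) × (1−0.09) = 0.432888
P(System B 2 unavailable) [AND] = 0.564500 × 0.432888 = 0.244365
P(Aircraft hydraulic pressure lost) [OR] = 1 − (1−0.073938) × (1−0.244365) × (1−0.15) = 0.405200
Rounded to 4 decimal places: P(Aircraft hydraulic pressure lost) ≈ 0.4052.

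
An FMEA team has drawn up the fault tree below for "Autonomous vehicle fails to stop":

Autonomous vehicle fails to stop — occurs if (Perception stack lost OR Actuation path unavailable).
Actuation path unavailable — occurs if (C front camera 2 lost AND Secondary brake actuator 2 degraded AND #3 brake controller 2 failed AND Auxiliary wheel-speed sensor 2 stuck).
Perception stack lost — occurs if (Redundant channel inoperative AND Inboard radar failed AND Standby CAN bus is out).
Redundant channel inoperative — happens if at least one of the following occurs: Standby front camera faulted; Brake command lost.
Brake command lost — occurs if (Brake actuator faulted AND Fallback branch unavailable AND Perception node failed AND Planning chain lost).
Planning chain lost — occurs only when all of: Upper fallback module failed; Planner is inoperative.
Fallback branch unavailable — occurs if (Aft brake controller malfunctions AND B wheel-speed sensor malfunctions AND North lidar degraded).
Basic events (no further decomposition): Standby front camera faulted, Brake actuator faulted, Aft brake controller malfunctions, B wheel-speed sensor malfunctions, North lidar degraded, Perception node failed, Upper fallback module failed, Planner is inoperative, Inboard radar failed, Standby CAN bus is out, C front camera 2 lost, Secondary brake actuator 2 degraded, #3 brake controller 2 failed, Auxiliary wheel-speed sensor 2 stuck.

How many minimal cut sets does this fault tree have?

Fallback branch unavailable [AND]: one cut set from each child combined → 1 × 1 × 1 = 1 cut set(s).
Planning chain lost [AND]: one cut set from each child combined → 1 × 1 = 1 cut set(s).
Brake command lost [AND]: one cut set from each child combined → 1 × 1 × 1 × 1 = 1 cut set(s).
Redundant channel inoperative [OR]: union of children's cut sets → 2 cut set(s).
Perception stack lost [AND]: one cut set from each child combined → 2 × 1 × 1 = 2 cut set(s).
Actuation path unavailable [AND]: one cut set from each child combined → 1 × 1 × 1 × 1 = 1 cut set(s).
Autonomous vehicle fails to stop [OR]: union of children's cut sets → 3 cut set(s).
Minimal cut sets: {Inboard radar failed, Standby CAN bus is out, Standby front camera faulted}; {Aft brake controller malfunctions, B wheel-speed sensor malfunctions, Brake actuator faulted, Inboard radar failed, North lidar degraded, Perception node failed, Planner is inoperative, Standby CAN bus is out, Upper fallback module failed}; {#3 brake controller 2 failed, Auxiliary wheel-speed sensor 2 stuck, C front camera 2 lost, Secondary brake actuator 2 degraded}.

3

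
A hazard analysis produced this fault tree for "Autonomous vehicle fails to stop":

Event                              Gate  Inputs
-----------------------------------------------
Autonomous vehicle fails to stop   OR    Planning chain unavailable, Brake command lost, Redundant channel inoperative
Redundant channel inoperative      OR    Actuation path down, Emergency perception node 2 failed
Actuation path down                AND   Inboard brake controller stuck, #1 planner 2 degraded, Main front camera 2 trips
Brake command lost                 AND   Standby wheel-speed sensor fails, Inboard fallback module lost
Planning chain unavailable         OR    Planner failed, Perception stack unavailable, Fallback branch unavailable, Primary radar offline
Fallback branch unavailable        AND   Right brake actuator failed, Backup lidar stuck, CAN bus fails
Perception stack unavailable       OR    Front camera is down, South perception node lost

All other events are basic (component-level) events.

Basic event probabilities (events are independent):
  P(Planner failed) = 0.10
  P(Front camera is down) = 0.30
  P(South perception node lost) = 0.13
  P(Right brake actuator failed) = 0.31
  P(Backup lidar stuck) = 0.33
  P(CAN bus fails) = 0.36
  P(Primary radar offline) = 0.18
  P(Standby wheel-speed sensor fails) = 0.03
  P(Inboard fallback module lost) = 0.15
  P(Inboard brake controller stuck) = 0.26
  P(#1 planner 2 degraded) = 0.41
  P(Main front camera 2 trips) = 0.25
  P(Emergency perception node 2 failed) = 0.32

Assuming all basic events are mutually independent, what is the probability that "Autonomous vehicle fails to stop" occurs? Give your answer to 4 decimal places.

P(Perception stack unavailable) [OR] = 1 − (1−0.30) × (1−0.13) = 0.391000
P(Fallback branch unavailable) [AND] = 0.31 × 0.33 × 0.36 = 0.036828
P(Planning chain unavailable) [OR] = 1 − (1−0.10) × (1−0.391000) × (1−0.036828) × (1−0.18) = 0.567110
P(Brake command lost) [AND] = 0.03 × 0.15 = 0.004500
P(Actuation path down) [AND] = 0.26 × 0.41 × 0.25 = 0.026650
P(Redundant channel inoperative) [OR] = 1 − (1−0.026650) × (1−0.32) = 0.338122
P(Autonomous vehicle fails to stop) [OR] = 1 − (1−0.567110) × (1−0.004500) × (1−0.338122) = 0.714769
Rounded to 4 decimal places: P(Autonomous vehicle fails to stop) ≈ 0.7148.

0.7148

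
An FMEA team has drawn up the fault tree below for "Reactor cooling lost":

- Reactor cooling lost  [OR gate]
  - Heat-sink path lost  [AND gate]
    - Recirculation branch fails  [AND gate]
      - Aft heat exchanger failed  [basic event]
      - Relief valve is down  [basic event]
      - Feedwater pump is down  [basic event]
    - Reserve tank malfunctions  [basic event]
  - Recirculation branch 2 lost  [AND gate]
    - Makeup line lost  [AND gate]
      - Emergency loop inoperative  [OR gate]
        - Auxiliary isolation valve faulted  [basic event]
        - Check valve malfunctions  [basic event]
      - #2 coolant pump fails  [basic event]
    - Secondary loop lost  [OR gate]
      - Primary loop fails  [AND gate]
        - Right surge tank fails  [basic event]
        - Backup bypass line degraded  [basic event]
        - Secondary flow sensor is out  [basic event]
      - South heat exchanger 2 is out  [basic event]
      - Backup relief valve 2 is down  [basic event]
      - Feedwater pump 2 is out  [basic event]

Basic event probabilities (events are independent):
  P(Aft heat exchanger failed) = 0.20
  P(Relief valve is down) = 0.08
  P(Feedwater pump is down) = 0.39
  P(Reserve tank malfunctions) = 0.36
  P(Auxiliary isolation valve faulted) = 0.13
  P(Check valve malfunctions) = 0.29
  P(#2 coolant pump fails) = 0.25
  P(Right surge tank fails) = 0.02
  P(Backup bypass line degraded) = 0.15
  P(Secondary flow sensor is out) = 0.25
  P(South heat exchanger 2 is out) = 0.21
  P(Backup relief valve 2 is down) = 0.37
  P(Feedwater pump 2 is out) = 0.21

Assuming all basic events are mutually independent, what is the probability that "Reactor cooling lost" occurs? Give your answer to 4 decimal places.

P(Recirculation branch fails) [AND] = 0.20 × 0.08 × 0.39 = 0.006240
P(Heat-sink path lost) [AND] = 0.006240 × 0.36 = 0.002246
P(Emergency loop inoperative) [OR] = 1 − (1−0.13) × (1−0.29) = 0.382300
P(Makeup line lost) [AND] = 0.382300 × 0.25 = 0.095575
P(Primary loop fails) [AND] = 0.02 × 0.15 × 0.25 = 0.000750
P(Secondary loop lost) [OR] = 1 − (1−0.000750) × (1−0.21) × (1−0.37) × (1−0.21) = 0.607112
P(Recirculation branch 2 lost) [AND] = 0.095575 × 0.607112 = 0.058025
P(Reactor cooling lost) [OR] = 1 − (1−0.002246) × (1−0.058025) = 0.060141
Rounded to 4 decimal places: P(Reactor cooling lost) ≈ 0.0601.

0.0601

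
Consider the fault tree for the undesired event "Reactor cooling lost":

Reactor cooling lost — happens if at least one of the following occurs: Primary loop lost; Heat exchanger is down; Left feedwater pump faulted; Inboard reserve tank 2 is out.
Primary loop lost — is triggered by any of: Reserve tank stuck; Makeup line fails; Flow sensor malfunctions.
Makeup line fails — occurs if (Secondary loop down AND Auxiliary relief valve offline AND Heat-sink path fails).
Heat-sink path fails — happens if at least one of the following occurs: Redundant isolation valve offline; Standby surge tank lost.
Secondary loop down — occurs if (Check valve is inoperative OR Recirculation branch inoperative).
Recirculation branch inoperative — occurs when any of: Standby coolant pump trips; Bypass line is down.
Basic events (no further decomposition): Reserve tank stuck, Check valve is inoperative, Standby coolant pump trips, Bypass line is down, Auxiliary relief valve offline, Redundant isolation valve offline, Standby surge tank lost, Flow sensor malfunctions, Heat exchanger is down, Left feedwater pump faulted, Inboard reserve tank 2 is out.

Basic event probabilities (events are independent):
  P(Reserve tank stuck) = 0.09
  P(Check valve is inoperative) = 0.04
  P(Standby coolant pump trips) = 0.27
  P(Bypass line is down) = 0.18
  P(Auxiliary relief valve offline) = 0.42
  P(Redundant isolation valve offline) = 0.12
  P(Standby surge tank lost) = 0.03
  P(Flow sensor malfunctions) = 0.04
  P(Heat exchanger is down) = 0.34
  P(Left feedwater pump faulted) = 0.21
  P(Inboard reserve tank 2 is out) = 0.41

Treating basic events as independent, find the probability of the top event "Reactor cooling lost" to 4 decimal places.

P(Recirculation branch inoperative) [OR] = 1 − (1−0.27) × (1−0.18) = 0.401400
P(Secondary loop down) [OR] = 1 − (1−0.04) × (1−0.401400) = 0.425344
P(Heat-sink path fails) [OR] = 1 − (1−0.12) × (1−0.03) = 0.146400
P(Makeup line fails) [AND] = 0.425344 × 0.42 × 0.146400 = 0.026154
P(Primary loop lost) [OR] = 1 − (1−0.09) × (1−0.026154) × (1−0.04) = 0.149248
P(Reactor cooling lost) [OR] = 1 − (1−0.149248) × (1−0.34) × (1−0.21) × (1−0.41) = 0.738287
Rounded to 4 decimal places: P(Reactor cooling lost) ≈ 0.7383.

0.7383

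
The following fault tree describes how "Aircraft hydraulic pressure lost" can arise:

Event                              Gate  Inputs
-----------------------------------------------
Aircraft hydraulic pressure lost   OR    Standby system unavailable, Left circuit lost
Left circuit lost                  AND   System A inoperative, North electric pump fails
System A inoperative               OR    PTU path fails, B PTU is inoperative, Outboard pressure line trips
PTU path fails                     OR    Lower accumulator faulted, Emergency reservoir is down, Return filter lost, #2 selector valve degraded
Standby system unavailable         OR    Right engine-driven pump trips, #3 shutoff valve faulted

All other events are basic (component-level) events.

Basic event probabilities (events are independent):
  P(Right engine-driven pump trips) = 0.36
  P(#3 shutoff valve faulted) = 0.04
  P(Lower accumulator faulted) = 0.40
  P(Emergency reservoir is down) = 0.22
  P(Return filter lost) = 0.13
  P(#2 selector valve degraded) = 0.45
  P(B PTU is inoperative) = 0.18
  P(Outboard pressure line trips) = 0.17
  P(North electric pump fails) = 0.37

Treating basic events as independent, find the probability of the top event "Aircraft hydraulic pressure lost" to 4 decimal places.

P(Standby system unavailable) [OR] = 1 − (1−0.36) × (1−0.04) = 0.385600
P(PTU path fails) [OR] = 1 − (1−0.40) × (1−0.22) × (1−0.13) × (1−0.45) = 0.776062
P(System A inoperative) [OR] = 1 − (1−0.776062) × (1−0.18) × (1−0.17) = 0.847588
P(Left circuit lost) [AND] = 0.847588 × 0.37 = 0.313608
P(Aircraft hydraulic pressure lost) [OR] = 1 − (1−0.385600) × (1−0.313608) = 0.578281
Rounded to 4 decimal places: P(Aircraft hydraulic pressure lost) ≈ 0.5783.

0.5783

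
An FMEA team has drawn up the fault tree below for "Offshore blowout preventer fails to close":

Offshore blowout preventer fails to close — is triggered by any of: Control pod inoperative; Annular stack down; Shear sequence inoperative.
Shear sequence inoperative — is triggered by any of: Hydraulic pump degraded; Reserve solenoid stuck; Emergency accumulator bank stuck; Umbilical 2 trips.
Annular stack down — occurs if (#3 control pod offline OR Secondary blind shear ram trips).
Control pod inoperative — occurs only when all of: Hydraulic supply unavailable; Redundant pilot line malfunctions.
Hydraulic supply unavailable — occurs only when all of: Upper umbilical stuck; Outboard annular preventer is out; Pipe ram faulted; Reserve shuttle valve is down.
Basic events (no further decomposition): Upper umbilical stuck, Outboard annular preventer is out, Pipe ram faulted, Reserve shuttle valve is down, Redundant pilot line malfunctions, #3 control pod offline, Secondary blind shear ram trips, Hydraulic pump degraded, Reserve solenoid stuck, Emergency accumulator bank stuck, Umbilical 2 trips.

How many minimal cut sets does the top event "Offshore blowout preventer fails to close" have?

7

Hydraulic supply unavailable [AND]: one cut set from each child combined → 1 × 1 × 1 × 1 = 1 cut set(s).
Control pod inoperative [AND]: one cut set from each child combined → 1 × 1 = 1 cut set(s).
Annular stack down [OR]: union of children's cut sets → 2 cut set(s).
Shear sequence inoperative [OR]: union of children's cut sets → 4 cut set(s).
Offshore blowout preventer fails to close [OR]: union of children's cut sets → 7 cut set(s).
Minimal cut sets: {Outboard annular preventer is out, Pipe ram faulted, Redundant pilot line malfunctions, Reserve shuttle valve is down, Upper umbilical stuck}; {#3 control pod offline}; {Secondary blind shear ram trips}; {Hydraulic pump degraded}; {Reserve solenoid stuck}; {Emergency accumulator bank stuck}; {Umbilical 2 trips}.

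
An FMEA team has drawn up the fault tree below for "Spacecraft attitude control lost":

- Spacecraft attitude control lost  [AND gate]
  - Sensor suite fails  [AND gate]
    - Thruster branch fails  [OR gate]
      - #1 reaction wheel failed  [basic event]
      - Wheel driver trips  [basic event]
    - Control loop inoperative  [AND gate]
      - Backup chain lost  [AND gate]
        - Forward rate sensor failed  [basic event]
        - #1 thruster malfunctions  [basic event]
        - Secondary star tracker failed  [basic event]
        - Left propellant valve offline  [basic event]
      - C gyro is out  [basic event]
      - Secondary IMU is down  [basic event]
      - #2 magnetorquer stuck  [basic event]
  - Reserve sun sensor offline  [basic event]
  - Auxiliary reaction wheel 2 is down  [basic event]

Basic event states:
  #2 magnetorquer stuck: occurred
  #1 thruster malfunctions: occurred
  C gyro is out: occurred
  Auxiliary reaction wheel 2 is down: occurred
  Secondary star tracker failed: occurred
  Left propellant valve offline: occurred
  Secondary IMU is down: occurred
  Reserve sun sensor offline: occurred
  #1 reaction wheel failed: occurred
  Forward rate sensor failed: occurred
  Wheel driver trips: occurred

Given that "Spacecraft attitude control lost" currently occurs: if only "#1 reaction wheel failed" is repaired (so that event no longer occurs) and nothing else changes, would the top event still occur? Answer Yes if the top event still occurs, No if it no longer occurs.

Yes

Counterfactual: set "#1 reaction wheel failed" to not occurred.
Thruster branch fails [OR]: #1 reaction wheel failed=not, Wheel driver trips=occurs → at least one input occurs → occurs.
Backup chain lost [AND]: Forward rate sensor failed=occurs, #1 thruster malfunctions=occurs, Secondary star tracker failed=occurs, Left propellant valve offline=occurs → all inputs occur → occurs.
Control loop inoperative [AND]: Backup chain lost=occurs, C gyro is out=occurs, Secondary IMU is down=occurs, #2 magnetorquer stuck=occurs → all inputs occur → occurs.
Sensor suite fails [AND]: Thruster branch fails=occurs, Control loop inoperative=occurs → all inputs occur → occurs.
Spacecraft attitude control lost [AND]: Sensor suite fails=occurs, Reserve sun sensor offline=occurs, Auxiliary reaction wheel 2 is down=occurs → all inputs occur → occurs.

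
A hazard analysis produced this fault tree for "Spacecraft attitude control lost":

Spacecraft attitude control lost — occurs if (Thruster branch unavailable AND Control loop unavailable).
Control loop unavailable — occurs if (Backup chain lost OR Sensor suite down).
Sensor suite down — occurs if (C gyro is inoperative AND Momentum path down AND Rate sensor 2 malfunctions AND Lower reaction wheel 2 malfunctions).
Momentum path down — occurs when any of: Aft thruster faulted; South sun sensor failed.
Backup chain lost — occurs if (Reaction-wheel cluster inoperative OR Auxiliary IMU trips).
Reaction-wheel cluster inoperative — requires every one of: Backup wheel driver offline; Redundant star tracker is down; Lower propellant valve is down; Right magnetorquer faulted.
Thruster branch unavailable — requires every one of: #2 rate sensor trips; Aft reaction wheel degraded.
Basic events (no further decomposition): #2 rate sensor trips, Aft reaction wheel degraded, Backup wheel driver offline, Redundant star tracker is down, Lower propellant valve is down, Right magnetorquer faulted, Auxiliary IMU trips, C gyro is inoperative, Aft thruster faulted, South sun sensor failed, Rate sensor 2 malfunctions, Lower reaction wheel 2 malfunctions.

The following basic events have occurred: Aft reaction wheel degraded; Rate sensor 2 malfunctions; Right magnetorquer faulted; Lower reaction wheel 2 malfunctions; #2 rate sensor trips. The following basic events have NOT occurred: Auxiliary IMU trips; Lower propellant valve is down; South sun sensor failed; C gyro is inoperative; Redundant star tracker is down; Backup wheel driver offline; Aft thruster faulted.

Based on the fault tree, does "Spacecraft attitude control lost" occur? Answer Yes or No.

Thruster branch unavailable [AND]: #2 rate sensor trips=occurs, Aft reaction wheel degraded=occurs → all inputs occur → occurs.
Reaction-wheel cluster inoperative [AND]: Backup wheel driver offline=not, Redundant star tracker is down=not, Lower propellant valve is down=not, Right magnetorquer faulted=occurs → not all inputs occur → does not occur.
Backup chain lost [OR]: Reaction-wheel cluster inoperative=not, Auxiliary IMU trips=not → no input occurs → does not occur.
Momentum path down [OR]: Aft thruster faulted=not, South sun sensor failed=not → no input occurs → does not occur.
Sensor suite down [AND]: C gyro is inoperative=not, Momentum path down=not, Rate sensor 2 malfunctions=occurs, Lower reaction wheel 2 malfunctions=occurs → not all inputs occur → does not occur.
Control loop unavailable [OR]: Backup chain lost=not, Sensor suite down=not → no input occurs → does not occur.
Spacecraft attitude control lost [AND]: Thruster branch unavailable=occurs, Control loop unavailable=not → not all inputs occur → does not occur.

No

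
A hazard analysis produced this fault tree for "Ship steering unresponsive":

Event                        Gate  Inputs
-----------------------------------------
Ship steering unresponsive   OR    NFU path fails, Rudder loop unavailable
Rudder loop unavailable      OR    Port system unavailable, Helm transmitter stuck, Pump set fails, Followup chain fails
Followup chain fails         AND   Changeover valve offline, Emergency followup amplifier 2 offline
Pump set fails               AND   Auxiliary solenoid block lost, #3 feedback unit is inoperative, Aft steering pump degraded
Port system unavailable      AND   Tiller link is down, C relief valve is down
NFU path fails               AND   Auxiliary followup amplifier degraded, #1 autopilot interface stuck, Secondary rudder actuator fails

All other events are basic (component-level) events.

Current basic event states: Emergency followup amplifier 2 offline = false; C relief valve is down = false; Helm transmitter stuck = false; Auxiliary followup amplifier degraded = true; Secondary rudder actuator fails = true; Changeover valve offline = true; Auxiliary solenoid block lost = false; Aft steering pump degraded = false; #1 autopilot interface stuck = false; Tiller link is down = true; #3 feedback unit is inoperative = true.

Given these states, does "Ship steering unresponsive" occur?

NFU path fails [AND]: Auxiliary followup amplifier degraded=occurs, #1 autopilot interface stuck=not, Secondary rudder actuator fails=occurs → not all inputs occur → does not occur.
Port system unavailable [AND]: Tiller link is down=occurs, C relief valve is down=not → not all inputs occur → does not occur.
Pump set fails [AND]: Auxiliary solenoid block lost=not, #3 feedback unit is inoperative=occurs, Aft steering pump degraded=not → not all inputs occur → does not occur.
Followup chain fails [AND]: Changeover valve offline=occurs, Emergency followup amplifier 2 offline=not → not all inputs occur → does not occur.
Rudder loop unavailable [OR]: Port system unavailable=not, Helm transmitter stuck=not, Pump set fails=not, Followup chain fails=not → no input occurs → does not occur.
Ship steering unresponsive [OR]: NFU path fails=not, Rudder loop unavailable=not → no input occurs → does not occur.

No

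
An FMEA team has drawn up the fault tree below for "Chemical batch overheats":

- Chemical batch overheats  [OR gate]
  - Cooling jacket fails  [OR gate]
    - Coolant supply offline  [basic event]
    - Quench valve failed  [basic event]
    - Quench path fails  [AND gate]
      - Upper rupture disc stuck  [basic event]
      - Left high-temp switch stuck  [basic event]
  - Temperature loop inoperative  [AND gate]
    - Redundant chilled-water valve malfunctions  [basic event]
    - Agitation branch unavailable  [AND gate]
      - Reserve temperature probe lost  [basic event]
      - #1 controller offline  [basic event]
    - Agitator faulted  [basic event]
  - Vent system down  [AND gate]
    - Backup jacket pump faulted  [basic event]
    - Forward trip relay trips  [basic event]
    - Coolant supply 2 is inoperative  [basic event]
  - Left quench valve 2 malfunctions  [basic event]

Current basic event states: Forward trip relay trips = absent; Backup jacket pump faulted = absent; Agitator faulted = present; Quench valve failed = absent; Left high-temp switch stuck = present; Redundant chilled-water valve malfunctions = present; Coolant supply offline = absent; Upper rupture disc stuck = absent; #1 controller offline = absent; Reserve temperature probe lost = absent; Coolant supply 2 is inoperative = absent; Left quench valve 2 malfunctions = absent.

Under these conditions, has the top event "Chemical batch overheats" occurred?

Quench path fails [AND]: Upper rupture disc stuck=not, Left high-temp switch stuck=occurs → not all inputs occur → does not occur.
Cooling jacket fails [OR]: Coolant supply offline=not, Quench valve failed=not, Quench path fails=not → no input occurs → does not occur.
Agitation branch unavailable [AND]: Reserve temperature probe lost=not, #1 controller offline=not → not all inputs occur → does not occur.
Temperature loop inoperative [AND]: Redundant chilled-water valve malfunctions=occurs, Agitation branch unavailable=not, Agitator faulted=occurs → not all inputs occur → does not occur.
Vent system down [AND]: Backup jacket pump faulted=not, Forward trip relay trips=not, Coolant supply 2 is inoperative=not → not all inputs occur → does not occur.
Chemical batch overheats [OR]: Cooling jacket fails=not, Temperature loop inoperative=not, Vent system down=not, Left quench valve 2 malfunctions=not → no input occurs → does not occur.

No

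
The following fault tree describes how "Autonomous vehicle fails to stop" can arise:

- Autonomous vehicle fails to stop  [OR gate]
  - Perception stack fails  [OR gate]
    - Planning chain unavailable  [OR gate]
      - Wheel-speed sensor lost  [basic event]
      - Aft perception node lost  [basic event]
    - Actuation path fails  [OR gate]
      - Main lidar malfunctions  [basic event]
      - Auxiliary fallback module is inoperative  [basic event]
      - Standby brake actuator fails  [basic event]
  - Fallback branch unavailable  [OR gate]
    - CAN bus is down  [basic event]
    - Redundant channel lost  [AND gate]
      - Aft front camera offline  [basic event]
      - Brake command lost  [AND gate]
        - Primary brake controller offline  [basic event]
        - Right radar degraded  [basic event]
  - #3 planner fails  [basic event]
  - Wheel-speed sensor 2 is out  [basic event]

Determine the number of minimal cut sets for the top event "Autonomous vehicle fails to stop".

9

Planning chain unavailable [OR]: union of children's cut sets → 2 cut set(s).
Actuation path fails [OR]: union of children's cut sets → 3 cut set(s).
Perception stack fails [OR]: union of children's cut sets → 5 cut set(s).
Brake command lost [AND]: one cut set from each child combined → 1 × 1 = 1 cut set(s).
Redundant channel lost [AND]: one cut set from each child combined → 1 × 1 = 1 cut set(s).
Fallback branch unavailable [OR]: union of children's cut sets → 2 cut set(s).
Autonomous vehicle fails to stop [OR]: union of children's cut sets → 9 cut set(s).
Minimal cut sets: {Wheel-speed sensor lost}; {Aft perception node lost}; {Main lidar malfunctions}; {Auxiliary fallback module is inoperative}; {Standby brake actuator fails}; {CAN bus is down}; {Aft front camera offline, Primary brake controller offline, Right radar degraded}; {#3 planner fails}; {Wheel-speed sensor 2 is out}.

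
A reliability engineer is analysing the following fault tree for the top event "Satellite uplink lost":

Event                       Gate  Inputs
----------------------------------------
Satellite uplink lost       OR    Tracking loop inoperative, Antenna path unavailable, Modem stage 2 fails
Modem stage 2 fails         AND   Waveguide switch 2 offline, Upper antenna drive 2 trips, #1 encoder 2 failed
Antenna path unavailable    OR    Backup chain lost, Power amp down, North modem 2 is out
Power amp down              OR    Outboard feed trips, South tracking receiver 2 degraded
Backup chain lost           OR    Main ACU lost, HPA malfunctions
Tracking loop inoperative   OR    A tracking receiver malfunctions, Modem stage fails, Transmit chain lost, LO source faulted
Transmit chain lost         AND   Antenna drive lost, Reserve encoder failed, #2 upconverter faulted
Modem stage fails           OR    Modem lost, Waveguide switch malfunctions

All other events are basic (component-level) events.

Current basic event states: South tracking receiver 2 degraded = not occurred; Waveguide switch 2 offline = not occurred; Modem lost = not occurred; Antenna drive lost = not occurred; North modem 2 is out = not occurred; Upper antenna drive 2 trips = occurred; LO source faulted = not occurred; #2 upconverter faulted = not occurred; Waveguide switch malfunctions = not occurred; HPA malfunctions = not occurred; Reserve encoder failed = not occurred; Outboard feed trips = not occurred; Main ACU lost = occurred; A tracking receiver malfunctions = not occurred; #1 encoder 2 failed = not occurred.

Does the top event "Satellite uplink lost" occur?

Yes

Modem stage fails [OR]: Modem lost=not, Waveguide switch malfunctions=not → no input occurs → does not occur.
Transmit chain lost [AND]: Antenna drive lost=not, Reserve encoder failed=not, #2 upconverter faulted=not → not all inputs occur → does not occur.
Tracking loop inoperative [OR]: A tracking receiver malfunctions=not, Modem stage fails=not, Transmit chain lost=not, LO source faulted=not → no input occurs → does not occur.
Backup chain lost [OR]: Main ACU lost=occurs, HPA malfunctions=not → at least one input occurs → occurs.
Power amp down [OR]: Outboard feed trips=not, South tracking receiver 2 degraded=not → no input occurs → does not occur.
Antenna path unavailable [OR]: Backup chain lost=occurs, Power amp down=not, North modem 2 is out=not → at least one input occurs → occurs.
Modem stage 2 fails [AND]: Waveguide switch 2 offline=not, Upper antenna drive 2 trips=occurs, #1 encoder 2 failed=not → not all inputs occur → does not occur.
Satellite uplink lost [OR]: Tracking loop inoperative=not, Antenna path unavailable=occurs, Modem stage 2 fails=not → at least one input occurs → occurs.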